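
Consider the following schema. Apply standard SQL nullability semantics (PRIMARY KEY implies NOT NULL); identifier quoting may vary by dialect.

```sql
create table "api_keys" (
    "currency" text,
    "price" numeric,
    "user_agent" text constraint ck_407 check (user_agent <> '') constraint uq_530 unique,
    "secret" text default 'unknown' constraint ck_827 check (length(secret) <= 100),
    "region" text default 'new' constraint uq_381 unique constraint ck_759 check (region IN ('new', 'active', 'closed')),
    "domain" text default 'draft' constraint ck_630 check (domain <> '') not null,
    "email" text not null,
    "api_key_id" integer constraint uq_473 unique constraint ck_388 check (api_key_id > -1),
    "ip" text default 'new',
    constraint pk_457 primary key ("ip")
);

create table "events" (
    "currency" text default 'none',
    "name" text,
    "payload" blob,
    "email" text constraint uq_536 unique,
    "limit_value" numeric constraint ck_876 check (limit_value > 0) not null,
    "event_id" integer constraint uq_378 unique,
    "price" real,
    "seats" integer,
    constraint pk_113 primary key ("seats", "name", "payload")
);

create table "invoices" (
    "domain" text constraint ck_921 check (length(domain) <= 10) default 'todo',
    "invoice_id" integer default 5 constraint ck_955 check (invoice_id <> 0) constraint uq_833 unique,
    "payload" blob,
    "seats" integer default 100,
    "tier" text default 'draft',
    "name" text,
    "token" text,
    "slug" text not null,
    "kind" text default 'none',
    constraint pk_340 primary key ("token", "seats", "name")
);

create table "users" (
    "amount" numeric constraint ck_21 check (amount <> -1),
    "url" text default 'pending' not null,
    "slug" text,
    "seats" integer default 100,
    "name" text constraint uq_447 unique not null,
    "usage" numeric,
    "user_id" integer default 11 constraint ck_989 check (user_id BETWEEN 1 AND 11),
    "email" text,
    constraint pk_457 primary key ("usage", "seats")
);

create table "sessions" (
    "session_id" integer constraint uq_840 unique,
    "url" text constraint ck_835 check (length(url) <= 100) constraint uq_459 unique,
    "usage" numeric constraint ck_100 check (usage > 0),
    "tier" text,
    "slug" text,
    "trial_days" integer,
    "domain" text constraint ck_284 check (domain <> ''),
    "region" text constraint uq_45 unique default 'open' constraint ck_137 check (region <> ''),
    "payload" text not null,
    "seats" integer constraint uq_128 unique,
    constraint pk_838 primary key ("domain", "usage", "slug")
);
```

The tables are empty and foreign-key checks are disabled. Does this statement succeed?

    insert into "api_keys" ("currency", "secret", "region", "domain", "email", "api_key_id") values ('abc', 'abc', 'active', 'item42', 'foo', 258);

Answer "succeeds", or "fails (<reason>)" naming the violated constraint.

NOT NULL columns: domain is supplied; email is supplied; ip defaults to 'new'.
CHECK constraints: 'abc' satisfies (length(secret) <= 100); 'active' satisfies (region IN ('new', 'active', 'closed')); 'item42' satisfies (domain <> ''); 258 satisfies (api_key_id > -1).
No constraint is violated.

succeeds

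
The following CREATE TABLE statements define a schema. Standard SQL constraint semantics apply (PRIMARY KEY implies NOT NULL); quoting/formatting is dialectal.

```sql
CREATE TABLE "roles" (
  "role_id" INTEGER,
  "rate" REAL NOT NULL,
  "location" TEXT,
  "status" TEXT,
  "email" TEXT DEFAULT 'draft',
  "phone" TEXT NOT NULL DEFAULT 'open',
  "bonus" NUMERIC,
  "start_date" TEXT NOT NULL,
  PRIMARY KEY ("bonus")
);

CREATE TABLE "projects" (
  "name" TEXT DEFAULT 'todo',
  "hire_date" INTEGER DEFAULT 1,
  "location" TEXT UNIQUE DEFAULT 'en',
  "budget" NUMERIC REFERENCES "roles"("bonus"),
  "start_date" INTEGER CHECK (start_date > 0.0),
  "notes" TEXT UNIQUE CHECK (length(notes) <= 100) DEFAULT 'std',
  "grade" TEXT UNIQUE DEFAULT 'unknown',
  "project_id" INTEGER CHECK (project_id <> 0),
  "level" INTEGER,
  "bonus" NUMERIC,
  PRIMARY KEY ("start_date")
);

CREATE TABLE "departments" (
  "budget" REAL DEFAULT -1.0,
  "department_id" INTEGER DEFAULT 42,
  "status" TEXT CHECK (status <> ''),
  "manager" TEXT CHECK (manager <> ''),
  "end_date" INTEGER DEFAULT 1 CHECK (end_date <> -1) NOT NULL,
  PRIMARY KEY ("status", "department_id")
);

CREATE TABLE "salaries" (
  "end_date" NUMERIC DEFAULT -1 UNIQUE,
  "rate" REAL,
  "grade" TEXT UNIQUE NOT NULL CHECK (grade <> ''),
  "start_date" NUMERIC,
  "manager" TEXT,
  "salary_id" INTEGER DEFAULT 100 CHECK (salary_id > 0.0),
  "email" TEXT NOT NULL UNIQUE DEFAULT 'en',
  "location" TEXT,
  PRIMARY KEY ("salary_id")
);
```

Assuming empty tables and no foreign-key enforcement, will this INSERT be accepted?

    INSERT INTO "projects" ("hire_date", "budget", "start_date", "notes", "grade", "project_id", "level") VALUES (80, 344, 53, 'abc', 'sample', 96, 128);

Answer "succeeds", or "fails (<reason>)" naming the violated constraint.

succeeds

NOT NULL columns: start_date is supplied.
CHECK constraints: 53 satisfies (start_date > 0.0); 'abc' satisfies (length(notes) <= 100); 96 satisfies (project_id <> 0).
No constraint is violated.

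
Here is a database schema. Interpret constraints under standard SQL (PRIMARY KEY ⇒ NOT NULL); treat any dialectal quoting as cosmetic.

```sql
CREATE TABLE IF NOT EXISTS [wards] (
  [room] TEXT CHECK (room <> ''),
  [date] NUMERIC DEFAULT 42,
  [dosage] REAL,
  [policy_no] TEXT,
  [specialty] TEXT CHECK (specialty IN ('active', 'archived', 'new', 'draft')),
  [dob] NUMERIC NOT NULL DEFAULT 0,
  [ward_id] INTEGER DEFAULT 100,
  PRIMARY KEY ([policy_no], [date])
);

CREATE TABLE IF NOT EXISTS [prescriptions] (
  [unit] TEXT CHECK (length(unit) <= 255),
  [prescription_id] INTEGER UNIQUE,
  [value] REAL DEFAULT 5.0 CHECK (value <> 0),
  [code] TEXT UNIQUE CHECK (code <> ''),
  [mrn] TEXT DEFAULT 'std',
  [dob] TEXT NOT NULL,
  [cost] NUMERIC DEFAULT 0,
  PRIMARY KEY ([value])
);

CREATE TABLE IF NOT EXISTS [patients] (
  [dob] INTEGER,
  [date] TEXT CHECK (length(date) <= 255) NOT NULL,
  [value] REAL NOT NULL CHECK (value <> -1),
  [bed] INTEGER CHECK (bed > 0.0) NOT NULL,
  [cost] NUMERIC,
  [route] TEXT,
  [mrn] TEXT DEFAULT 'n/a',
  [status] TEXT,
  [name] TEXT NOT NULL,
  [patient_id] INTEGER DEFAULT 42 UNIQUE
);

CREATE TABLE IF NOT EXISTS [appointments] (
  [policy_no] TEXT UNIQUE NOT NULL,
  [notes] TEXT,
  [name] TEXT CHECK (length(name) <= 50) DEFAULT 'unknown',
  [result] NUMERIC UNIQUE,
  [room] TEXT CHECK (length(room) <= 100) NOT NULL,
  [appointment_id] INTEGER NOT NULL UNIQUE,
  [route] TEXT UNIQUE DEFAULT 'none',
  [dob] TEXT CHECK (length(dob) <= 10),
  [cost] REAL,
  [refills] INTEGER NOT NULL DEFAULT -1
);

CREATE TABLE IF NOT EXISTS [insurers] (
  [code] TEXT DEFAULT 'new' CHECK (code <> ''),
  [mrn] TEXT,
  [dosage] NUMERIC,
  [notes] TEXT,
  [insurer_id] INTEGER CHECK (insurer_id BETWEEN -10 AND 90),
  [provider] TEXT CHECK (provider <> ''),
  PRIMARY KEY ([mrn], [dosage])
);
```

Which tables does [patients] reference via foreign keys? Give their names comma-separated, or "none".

none

No column in patients has a REFERENCES clause.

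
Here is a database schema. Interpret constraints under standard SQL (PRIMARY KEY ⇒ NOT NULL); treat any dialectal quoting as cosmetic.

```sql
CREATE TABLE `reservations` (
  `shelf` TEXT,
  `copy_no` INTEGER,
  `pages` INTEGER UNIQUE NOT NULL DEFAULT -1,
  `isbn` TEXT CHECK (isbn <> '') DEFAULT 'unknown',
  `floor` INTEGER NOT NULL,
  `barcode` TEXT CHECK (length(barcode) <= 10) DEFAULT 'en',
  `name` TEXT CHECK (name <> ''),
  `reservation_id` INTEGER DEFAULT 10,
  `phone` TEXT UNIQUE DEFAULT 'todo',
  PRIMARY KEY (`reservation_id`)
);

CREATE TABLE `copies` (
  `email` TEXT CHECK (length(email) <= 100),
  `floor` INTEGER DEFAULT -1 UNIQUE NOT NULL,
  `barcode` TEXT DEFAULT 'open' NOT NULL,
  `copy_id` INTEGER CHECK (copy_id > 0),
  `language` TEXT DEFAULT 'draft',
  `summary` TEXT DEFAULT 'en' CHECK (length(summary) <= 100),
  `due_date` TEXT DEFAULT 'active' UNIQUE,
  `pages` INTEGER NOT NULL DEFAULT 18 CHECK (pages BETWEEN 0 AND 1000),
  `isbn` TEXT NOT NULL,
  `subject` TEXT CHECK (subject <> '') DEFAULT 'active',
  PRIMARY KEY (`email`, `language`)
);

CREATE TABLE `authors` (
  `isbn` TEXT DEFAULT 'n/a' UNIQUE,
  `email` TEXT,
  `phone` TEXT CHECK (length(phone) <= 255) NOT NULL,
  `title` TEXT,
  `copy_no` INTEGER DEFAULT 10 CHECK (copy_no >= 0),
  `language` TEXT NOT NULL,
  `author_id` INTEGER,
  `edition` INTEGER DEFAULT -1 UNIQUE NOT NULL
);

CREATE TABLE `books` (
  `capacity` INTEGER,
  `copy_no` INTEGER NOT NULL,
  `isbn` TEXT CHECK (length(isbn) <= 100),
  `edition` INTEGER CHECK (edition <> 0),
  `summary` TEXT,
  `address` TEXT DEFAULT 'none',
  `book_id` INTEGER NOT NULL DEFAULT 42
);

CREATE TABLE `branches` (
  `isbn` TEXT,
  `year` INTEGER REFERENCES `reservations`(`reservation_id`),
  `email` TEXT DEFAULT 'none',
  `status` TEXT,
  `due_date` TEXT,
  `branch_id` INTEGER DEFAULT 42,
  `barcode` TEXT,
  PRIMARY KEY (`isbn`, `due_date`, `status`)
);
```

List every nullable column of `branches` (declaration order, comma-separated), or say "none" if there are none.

- isbn: part of the PRIMARY KEY, which implies NOT NULL → not nullable.
- year: a foreign key column may be NULL unless separately constrained → nullable.
- email: DEFAULT only fills an omitted column; an explicit NULL is still allowed → nullable.
- status: part of the PRIMARY KEY, which implies NOT NULL → not nullable.
- due_date: part of the PRIMARY KEY, which implies NOT NULL → not nullable.
- branch_id: DEFAULT only fills an omitted column; an explicit NULL is still allowed → nullable.
- barcode: no NOT NULL constraint applies → nullable.

year, email, branch_id, barcode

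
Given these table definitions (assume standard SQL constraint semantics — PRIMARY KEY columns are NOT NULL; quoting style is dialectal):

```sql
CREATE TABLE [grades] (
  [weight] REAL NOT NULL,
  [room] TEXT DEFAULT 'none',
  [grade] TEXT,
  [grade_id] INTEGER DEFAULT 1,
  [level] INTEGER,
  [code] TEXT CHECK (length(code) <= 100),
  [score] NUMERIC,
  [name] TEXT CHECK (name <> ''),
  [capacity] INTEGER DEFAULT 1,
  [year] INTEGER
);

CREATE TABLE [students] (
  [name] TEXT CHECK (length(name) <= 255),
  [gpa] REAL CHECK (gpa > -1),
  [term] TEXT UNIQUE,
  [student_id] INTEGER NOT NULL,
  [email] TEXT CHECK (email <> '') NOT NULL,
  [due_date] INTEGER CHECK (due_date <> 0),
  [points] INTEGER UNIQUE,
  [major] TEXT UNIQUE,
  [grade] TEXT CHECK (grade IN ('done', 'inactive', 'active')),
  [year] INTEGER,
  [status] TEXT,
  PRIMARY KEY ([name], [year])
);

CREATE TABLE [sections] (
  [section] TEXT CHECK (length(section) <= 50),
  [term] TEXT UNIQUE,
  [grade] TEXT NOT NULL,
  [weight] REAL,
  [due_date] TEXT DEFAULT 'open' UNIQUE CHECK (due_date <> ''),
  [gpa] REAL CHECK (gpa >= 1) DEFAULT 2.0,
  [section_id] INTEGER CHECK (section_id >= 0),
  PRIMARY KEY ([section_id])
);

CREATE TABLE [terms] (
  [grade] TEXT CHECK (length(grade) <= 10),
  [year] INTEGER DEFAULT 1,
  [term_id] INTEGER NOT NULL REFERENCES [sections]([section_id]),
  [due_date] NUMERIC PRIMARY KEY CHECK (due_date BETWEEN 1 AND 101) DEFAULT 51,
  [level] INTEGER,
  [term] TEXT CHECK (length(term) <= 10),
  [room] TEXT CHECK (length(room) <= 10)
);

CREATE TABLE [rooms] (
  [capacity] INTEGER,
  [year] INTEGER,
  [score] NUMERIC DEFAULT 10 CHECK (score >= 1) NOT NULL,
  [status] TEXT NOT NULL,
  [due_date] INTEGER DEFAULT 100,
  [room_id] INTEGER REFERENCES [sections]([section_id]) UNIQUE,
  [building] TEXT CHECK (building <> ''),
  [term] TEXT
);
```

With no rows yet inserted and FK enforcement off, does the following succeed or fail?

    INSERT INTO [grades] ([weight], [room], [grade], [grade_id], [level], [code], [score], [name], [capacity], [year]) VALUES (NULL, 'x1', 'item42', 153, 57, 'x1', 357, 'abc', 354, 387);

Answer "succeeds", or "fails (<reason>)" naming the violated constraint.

weight is explicitly set to NULL, but weight is declared NOT NULL.

fails (NOT NULL on weight)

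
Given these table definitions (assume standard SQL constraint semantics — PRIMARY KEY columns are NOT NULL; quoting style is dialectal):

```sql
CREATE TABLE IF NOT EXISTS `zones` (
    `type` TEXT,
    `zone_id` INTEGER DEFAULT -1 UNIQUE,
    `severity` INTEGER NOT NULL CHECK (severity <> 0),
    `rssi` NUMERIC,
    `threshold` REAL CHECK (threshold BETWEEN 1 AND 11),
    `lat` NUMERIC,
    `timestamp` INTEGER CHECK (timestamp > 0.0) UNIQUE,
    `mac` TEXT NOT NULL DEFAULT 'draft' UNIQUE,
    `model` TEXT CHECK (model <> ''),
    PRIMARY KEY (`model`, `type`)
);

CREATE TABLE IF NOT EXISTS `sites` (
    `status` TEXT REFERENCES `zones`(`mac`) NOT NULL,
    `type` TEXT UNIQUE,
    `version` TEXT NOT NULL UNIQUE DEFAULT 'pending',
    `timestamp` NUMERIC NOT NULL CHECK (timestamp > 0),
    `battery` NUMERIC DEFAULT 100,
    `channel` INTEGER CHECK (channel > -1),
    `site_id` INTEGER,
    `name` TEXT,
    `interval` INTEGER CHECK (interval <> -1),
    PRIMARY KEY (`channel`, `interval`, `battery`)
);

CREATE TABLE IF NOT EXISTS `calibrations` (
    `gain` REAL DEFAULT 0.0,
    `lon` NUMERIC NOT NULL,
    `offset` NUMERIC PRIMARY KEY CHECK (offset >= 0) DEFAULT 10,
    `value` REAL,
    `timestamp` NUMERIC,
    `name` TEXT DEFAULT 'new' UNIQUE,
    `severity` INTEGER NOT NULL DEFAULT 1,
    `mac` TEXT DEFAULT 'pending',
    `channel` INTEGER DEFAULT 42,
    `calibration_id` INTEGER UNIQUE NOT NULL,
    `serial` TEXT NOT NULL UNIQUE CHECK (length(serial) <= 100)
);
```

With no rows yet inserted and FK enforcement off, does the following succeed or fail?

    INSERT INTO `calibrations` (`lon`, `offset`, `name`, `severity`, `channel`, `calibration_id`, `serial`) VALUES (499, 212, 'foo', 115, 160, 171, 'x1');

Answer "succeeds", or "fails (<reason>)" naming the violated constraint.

succeeds

NOT NULL columns: calibration_id is supplied; lon is supplied; offset is supplied; serial is supplied; severity is supplied.
CHECK constraints: 212 satisfies (offset >= 0); 'x1' satisfies (length(serial) <= 100).
No constraint is violated.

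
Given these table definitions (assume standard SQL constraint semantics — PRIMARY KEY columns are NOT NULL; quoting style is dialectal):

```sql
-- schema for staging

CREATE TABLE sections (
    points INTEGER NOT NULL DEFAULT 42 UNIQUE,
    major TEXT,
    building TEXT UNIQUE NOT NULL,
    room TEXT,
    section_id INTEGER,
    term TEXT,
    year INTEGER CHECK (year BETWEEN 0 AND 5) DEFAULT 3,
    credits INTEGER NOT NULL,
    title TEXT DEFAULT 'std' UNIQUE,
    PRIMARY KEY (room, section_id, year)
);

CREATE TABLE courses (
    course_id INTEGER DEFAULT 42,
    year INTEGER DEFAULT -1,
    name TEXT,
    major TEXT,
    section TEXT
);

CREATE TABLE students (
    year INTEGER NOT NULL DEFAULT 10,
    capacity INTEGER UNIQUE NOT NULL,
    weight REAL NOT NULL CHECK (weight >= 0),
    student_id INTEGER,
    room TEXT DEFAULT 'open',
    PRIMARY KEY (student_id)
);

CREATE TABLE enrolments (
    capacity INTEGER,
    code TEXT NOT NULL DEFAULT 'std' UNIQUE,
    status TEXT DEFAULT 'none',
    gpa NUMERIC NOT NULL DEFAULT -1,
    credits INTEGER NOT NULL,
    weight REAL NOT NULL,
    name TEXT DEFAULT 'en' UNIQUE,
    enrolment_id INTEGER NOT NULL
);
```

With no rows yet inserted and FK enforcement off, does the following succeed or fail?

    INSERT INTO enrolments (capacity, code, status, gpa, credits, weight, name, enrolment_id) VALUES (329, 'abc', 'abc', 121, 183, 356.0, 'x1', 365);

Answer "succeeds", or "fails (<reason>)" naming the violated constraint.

succeeds

NOT NULL columns: code is supplied; credits is supplied; enrolment_id is supplied; gpa is supplied; weight is supplied.
No constraint is violated.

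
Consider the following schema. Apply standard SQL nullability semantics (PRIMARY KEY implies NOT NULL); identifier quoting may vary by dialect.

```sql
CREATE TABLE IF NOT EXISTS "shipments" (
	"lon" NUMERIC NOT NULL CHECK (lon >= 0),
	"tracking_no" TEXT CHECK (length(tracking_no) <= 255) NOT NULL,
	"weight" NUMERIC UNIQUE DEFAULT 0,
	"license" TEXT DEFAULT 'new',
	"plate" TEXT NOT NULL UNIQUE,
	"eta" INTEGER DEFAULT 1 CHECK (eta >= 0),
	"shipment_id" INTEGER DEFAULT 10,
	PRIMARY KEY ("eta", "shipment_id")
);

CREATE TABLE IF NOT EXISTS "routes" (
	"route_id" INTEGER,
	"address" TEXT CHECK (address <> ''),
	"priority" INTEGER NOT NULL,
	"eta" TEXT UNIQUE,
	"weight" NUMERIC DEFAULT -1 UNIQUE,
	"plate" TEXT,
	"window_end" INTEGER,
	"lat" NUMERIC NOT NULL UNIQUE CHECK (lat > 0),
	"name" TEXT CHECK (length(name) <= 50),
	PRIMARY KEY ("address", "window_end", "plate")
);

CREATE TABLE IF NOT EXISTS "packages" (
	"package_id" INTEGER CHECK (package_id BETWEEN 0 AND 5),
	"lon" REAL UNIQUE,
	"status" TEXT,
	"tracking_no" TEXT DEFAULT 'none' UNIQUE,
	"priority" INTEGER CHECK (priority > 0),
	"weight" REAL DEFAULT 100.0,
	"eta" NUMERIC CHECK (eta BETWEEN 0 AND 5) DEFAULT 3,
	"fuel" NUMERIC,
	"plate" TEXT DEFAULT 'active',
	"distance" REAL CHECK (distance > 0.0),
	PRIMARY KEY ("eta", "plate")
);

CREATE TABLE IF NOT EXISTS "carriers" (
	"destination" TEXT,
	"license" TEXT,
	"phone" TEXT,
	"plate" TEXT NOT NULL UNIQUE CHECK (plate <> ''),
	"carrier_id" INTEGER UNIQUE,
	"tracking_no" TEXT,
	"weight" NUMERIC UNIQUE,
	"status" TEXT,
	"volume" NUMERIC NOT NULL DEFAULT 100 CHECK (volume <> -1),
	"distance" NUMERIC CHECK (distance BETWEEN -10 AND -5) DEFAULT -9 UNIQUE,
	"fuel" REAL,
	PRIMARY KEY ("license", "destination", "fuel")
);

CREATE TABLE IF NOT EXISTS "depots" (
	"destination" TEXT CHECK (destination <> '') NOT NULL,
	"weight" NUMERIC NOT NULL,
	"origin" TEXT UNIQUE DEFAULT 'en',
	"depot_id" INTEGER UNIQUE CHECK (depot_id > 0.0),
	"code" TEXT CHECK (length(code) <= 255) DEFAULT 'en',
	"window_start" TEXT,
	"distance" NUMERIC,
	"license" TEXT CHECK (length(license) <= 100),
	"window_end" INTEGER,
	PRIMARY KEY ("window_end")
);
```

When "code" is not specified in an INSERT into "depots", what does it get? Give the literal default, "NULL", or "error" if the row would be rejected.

'en'

code has an explicit DEFAULT 'en'.
When the column is omitted from an INSERT, that default is used.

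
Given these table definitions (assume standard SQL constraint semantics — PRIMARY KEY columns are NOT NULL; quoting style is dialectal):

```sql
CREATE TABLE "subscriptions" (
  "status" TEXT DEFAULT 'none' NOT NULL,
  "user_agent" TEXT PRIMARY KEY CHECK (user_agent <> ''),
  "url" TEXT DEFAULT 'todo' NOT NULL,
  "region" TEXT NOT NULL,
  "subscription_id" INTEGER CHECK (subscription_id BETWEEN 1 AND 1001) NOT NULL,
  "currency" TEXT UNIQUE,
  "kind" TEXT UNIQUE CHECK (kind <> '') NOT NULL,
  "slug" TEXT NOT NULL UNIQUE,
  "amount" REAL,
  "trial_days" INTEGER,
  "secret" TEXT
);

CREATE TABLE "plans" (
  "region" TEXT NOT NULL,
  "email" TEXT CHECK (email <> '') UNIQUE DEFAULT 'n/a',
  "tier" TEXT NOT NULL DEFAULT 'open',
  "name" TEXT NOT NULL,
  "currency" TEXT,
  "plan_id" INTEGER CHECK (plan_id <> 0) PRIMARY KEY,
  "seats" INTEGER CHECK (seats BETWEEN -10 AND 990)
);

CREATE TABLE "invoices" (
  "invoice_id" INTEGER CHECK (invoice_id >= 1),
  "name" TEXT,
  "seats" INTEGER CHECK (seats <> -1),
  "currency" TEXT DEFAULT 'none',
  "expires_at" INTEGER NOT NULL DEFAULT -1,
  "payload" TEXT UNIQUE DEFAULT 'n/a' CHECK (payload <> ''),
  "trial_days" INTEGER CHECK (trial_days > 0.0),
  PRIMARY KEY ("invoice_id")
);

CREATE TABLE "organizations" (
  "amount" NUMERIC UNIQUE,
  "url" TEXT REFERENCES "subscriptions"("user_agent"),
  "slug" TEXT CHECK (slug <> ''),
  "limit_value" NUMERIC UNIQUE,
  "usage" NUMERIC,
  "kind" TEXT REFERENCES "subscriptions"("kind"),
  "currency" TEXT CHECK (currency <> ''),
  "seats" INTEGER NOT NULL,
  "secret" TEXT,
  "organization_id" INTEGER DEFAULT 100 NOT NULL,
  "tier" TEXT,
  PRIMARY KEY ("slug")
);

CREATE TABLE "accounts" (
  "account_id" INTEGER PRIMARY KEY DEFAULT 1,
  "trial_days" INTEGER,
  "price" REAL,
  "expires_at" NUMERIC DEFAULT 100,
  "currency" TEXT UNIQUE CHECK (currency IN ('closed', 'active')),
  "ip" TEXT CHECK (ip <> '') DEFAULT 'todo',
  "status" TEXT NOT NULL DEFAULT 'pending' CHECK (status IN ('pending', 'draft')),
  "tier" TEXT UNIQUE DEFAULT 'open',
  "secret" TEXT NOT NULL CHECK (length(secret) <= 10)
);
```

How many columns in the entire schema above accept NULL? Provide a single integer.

26

subscriptions: 4 nullable (currency, amount, trial_days, secret — PK (user_agent) and explicit NOT NULL columns excluded).
plans: 3 nullable (email, currency, seats — PK (plan_id) and explicit NOT NULL columns excluded).
invoices: 5 nullable (name, seats, currency, payload, trial_days — PK (invoice_id) and explicit NOT NULL columns excluded).
organizations: 8 nullable (amount, url, limit_value, usage, kind, currency, secret, tier — PK (slug) and explicit NOT NULL columns excluded).
accounts: 6 nullable (trial_days, price, expires_at, currency, ip, tier — PK (account_id) and explicit NOT NULL columns excluded).
Total: 4 + 3 + 5 + 8 + 6 = 26.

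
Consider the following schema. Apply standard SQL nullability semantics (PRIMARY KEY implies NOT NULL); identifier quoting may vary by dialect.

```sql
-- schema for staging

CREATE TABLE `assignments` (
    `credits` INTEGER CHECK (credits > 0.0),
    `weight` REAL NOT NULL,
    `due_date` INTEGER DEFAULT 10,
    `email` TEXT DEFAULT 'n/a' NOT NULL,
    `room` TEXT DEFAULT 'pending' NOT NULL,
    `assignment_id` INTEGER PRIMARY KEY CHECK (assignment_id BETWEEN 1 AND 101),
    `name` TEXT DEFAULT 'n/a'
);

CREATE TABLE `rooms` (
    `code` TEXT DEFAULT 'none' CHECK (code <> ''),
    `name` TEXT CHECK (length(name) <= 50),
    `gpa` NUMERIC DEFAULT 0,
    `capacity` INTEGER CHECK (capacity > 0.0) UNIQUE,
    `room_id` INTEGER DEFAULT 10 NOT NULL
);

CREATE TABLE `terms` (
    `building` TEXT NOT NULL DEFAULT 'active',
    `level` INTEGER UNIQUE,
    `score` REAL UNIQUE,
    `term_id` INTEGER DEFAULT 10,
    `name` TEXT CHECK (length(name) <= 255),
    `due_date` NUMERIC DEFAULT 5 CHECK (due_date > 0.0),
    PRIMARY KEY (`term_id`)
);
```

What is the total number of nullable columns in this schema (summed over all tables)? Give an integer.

11

assignments: 3 nullable (credits, due_date, name — PK (assignment_id) and explicit NOT NULL columns excluded).
rooms: 4 nullable (code, name, gpa, capacity — PK none and explicit NOT NULL columns excluded).
terms: 4 nullable (level, score, name, due_date — PK (term_id) and explicit NOT NULL columns excluded).
Total: 3 + 4 + 4 = 11.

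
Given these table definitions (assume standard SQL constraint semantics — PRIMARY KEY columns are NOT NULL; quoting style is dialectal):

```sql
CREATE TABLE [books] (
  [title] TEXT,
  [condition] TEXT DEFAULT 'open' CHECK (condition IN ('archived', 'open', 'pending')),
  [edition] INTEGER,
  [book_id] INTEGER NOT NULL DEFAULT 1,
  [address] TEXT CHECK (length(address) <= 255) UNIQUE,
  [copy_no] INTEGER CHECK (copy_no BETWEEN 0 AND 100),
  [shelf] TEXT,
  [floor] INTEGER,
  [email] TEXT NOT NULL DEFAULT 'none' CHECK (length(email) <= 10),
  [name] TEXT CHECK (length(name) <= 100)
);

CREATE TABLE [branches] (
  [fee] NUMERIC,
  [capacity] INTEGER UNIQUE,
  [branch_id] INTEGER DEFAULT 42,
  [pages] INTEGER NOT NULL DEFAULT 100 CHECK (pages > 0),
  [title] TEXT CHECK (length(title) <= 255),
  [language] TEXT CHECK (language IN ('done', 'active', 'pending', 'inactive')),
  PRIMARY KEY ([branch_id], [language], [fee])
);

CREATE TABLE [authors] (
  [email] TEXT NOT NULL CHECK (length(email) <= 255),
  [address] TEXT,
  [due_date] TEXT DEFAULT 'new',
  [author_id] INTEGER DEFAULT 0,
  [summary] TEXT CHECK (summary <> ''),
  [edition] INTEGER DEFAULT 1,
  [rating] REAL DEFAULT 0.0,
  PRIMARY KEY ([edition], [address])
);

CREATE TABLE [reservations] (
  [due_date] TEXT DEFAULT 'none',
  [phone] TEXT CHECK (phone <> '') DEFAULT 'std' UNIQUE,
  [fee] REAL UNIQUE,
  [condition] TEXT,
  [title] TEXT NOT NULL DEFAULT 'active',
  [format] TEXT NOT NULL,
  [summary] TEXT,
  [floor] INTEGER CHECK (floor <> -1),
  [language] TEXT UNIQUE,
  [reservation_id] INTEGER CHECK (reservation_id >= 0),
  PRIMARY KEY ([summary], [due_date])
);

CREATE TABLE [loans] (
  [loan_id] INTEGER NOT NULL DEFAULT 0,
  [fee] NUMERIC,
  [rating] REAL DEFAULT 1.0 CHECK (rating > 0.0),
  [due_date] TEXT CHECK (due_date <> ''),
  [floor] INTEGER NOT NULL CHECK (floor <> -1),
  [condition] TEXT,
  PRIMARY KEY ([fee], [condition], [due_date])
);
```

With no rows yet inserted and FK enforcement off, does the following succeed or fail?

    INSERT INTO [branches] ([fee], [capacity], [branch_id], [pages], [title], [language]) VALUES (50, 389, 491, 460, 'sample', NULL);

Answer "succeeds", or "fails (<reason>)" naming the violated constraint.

language is explicitly set to NULL, but language is part of the PRIMARY KEY (implied NOT NULL).

fails (NOT NULL on language)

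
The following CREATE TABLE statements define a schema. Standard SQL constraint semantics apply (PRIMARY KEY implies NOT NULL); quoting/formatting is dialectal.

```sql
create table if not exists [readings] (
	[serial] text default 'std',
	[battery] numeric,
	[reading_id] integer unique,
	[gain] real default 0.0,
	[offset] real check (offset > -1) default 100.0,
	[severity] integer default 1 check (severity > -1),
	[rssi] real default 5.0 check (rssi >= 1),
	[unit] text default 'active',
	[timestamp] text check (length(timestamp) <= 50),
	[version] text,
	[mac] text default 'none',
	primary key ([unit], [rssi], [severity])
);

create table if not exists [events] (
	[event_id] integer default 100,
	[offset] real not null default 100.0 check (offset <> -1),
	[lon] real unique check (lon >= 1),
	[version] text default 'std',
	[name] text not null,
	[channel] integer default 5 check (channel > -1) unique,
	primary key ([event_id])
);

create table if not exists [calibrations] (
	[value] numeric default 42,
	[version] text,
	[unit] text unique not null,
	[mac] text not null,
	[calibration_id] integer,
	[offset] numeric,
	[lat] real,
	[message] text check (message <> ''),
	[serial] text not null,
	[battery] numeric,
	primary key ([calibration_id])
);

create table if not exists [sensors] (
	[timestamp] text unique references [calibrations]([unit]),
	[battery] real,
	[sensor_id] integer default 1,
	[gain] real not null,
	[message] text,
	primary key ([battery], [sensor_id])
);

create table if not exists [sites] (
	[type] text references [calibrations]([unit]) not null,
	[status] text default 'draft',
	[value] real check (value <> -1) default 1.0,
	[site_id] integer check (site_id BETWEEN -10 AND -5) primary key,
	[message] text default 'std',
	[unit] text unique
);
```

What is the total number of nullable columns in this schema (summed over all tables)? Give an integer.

readings: 8 nullable (serial, battery, reading_id, gain, offset, timestamp, version, mac — PK (unit, rssi, severity) and explicit NOT NULL columns excluded).
events: 3 nullable (lon, version, channel — PK (event_id) and explicit NOT NULL columns excluded).
calibrations: 6 nullable (value, version, offset, lat, message, battery — PK (calibration_id) and explicit NOT NULL columns excluded).
sensors: 2 nullable (timestamp, message — PK (battery, sensor_id) and explicit NOT NULL columns excluded).
sites: 4 nullable (status, value, message, unit — PK (site_id) and explicit NOT NULL columns excluded).
Total: 8 + 3 + 6 + 2 + 4 = 23.

23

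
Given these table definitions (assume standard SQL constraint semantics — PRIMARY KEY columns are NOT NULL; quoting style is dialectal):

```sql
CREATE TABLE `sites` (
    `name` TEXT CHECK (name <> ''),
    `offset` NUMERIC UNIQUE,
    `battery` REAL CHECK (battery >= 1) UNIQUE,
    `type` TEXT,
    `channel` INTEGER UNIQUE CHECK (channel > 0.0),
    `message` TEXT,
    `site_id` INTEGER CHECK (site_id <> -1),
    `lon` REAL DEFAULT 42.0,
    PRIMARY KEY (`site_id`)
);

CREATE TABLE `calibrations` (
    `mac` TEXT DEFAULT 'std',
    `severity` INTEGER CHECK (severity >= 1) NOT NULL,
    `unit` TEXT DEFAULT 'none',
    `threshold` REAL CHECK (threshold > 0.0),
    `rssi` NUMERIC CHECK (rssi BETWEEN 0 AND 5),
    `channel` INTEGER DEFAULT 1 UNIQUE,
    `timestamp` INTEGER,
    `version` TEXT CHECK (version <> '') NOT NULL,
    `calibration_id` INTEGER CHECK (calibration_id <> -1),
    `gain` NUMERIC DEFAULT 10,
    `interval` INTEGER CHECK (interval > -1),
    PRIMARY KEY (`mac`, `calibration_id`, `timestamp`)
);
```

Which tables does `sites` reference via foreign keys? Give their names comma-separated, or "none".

No column in sites has a REFERENCES clause.

none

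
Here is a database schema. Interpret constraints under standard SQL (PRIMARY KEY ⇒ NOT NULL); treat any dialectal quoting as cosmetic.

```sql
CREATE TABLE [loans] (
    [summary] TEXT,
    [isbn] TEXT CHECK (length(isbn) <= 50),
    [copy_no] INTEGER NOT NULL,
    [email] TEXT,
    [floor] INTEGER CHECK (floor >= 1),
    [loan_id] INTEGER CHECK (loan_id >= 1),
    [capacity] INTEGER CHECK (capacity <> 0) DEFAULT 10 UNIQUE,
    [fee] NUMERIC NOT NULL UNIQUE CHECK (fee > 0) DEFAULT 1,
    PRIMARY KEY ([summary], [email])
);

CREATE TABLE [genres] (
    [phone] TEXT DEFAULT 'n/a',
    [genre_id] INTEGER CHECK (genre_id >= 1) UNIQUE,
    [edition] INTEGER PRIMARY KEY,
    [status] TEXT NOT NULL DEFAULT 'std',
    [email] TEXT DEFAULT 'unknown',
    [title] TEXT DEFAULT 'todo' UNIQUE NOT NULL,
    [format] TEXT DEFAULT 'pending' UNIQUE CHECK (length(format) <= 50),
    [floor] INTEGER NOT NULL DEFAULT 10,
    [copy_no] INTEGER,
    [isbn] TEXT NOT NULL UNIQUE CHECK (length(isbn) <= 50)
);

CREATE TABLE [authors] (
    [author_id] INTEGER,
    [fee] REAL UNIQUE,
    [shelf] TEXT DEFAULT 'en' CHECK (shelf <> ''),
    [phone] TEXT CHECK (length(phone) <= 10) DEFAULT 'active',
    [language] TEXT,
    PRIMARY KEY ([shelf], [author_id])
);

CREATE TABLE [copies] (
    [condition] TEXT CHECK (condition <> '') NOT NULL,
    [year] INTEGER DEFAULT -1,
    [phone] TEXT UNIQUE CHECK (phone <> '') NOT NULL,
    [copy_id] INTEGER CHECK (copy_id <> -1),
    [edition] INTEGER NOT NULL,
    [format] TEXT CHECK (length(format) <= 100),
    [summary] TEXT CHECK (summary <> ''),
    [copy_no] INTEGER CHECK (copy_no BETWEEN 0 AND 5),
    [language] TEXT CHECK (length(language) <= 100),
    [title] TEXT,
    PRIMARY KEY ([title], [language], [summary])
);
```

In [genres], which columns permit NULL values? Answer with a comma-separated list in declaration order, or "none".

phone, genre_id, email, format, copy_no

- phone: DEFAULT only fills an omitted column; an explicit NULL is still allowed → nullable.
- genre_id: CHECK does not forbid NULL (a CHECK constraint passes when its expression is NULL) → nullable.
- edition: part of the PRIMARY KEY, which implies NOT NULL → not nullable.
- status: declared NOT NULL → not nullable.
- email: DEFAULT only fills an omitted column; an explicit NULL is still allowed → nullable.
- title: declared NOT NULL → not nullable.
- format: CHECK does not forbid NULL (a CHECK constraint passes when its expression is NULL) → nullable.
- floor: declared NOT NULL → not nullable.
- copy_no: no NOT NULL constraint applies → nullable.
- isbn: declared NOT NULL → not nullable.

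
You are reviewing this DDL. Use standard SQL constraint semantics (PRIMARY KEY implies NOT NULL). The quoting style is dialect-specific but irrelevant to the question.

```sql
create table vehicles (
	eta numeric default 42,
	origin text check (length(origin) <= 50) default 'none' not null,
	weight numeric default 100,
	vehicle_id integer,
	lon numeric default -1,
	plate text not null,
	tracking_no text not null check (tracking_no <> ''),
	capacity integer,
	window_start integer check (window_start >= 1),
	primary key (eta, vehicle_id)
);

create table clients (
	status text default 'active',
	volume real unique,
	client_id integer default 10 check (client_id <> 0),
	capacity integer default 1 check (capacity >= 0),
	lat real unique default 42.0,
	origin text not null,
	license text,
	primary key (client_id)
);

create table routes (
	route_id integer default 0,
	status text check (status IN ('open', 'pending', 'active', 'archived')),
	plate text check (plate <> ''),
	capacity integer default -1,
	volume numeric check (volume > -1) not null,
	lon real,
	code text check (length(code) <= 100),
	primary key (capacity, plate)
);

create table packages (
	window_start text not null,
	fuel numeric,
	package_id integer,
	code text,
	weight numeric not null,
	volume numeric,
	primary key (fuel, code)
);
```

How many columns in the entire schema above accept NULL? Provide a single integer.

15

vehicles: 4 nullable (weight, lon, capacity, window_start — PK (eta, vehicle_id) and explicit NOT NULL columns excluded).
clients: 5 nullable (status, volume, capacity, lat, license — PK (client_id) and explicit NOT NULL columns excluded).
routes: 4 nullable (route_id, status, lon, code — PK (capacity, plate) and explicit NOT NULL columns excluded).
packages: 2 nullable (package_id, volume — PK (fuel, code) and explicit NOT NULL columns excluded).
Total: 4 + 5 + 4 + 2 = 15.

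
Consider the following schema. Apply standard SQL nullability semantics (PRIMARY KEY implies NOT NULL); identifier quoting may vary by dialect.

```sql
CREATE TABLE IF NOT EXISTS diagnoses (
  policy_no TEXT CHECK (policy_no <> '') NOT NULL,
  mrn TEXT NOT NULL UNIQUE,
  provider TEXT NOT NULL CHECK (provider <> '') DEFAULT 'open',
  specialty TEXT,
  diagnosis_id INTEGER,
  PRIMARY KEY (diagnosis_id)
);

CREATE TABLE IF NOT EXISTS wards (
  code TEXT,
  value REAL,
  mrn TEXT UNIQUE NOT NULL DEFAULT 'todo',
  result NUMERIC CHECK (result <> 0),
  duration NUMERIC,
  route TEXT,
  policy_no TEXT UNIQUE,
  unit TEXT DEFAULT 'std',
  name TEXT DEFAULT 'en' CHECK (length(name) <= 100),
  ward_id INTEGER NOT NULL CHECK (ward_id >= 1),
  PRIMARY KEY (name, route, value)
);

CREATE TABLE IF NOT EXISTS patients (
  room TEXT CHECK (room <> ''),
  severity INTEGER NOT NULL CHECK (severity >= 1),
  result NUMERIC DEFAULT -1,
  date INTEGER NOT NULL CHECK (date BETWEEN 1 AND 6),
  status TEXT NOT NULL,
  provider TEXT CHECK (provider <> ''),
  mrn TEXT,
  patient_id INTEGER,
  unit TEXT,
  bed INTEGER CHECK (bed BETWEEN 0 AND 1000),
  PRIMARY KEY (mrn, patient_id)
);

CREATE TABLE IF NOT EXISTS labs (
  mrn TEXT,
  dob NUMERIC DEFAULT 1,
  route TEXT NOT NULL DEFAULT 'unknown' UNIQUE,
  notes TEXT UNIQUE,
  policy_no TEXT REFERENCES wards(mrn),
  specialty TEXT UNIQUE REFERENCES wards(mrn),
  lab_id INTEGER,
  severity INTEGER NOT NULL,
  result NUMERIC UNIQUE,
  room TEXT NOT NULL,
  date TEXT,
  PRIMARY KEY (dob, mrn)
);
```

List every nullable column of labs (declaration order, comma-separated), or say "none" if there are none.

- mrn: part of the PRIMARY KEY, which implies NOT NULL → not nullable.
- dob: part of the PRIMARY KEY, which implies NOT NULL → not nullable.
- route: declared NOT NULL → not nullable.
- notes: UNIQUE does not imply NOT NULL → nullable.
- policy_no: a foreign key column may be NULL unless separately constrained → nullable.
- specialty: a foreign key column may be NULL unless separately constrained → nullable.
- lab_id: no NOT NULL constraint applies → nullable.
- severity: declared NOT NULL → not nullable.
- result: UNIQUE does not imply NOT NULL → nullable.
- room: declared NOT NULL → not nullable.
- date: no NOT NULL constraint applies → nullable.

notes, policy_no, specialty, lab_id, result, date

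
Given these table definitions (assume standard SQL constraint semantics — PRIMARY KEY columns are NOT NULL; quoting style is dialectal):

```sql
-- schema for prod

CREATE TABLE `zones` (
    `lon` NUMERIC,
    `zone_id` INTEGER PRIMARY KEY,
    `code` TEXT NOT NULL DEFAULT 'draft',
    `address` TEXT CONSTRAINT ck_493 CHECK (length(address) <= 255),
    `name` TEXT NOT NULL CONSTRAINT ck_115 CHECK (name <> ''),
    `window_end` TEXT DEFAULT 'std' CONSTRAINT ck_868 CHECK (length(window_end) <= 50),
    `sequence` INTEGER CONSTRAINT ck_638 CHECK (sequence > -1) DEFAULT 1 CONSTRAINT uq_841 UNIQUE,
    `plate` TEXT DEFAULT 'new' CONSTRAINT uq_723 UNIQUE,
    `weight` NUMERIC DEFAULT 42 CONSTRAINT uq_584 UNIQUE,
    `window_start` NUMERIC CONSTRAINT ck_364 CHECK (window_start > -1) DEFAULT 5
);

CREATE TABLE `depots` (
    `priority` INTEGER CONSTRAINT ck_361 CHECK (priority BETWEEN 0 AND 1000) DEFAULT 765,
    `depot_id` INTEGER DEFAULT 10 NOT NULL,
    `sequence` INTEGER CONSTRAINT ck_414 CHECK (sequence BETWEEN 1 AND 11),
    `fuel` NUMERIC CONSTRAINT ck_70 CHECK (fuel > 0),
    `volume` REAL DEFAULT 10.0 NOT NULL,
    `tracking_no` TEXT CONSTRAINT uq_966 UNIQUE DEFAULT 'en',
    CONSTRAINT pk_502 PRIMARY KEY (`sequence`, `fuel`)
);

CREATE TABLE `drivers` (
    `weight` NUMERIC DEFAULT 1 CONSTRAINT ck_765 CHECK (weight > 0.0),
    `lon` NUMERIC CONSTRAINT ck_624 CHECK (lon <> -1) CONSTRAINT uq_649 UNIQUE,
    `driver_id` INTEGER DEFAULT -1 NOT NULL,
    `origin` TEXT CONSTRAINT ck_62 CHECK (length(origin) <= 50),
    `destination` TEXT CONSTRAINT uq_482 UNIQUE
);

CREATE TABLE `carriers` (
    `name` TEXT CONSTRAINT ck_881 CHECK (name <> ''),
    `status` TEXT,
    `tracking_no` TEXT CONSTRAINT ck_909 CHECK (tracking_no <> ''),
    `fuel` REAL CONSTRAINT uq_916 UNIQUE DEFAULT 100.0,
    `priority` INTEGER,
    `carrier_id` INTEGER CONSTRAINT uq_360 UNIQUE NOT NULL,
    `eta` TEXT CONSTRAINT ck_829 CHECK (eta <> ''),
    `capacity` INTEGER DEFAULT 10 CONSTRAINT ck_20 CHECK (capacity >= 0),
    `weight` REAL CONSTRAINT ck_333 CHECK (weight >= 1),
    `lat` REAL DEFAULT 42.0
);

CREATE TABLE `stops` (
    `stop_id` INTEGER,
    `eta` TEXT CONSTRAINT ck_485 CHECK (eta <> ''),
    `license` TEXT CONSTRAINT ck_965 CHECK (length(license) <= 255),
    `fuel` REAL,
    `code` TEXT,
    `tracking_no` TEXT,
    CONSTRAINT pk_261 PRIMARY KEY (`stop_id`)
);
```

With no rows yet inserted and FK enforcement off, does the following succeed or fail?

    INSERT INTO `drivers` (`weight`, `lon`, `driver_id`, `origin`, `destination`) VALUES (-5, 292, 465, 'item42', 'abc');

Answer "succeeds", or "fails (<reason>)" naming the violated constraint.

The value -5 for weight violates CHECK (weight > 0.0).

fails (CHECK on weight)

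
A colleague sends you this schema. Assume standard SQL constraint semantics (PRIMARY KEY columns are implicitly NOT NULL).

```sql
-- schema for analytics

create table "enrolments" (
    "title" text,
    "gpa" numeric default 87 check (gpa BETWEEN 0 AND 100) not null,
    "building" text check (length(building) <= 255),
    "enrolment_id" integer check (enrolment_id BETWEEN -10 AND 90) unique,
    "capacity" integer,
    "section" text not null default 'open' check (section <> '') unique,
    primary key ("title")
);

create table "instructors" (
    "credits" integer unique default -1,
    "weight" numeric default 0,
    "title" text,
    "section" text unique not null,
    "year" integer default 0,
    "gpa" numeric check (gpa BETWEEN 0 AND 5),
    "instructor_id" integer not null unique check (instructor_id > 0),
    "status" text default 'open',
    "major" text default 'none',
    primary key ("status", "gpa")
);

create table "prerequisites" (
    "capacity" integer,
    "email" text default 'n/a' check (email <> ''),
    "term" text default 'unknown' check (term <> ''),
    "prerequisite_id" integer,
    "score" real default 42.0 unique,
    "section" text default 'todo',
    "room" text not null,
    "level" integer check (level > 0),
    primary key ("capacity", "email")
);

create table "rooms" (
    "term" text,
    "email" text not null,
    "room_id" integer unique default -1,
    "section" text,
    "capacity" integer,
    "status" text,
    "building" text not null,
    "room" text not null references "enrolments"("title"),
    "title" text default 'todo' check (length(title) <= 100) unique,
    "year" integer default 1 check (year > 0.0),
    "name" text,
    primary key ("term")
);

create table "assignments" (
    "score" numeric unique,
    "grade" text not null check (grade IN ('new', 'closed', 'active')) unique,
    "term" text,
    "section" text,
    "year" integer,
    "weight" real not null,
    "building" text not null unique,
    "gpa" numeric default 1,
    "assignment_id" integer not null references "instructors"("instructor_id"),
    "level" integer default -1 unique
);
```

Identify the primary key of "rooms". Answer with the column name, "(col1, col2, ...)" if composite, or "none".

term is declared PRIMARY KEY as a table-level PRIMARY KEY clause.

term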